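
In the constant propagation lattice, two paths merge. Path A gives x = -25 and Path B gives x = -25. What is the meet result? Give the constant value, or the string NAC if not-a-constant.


Meet operation: if both paths give the same constant, result is that constant; if they differ, result is NAC (not-a-constant).
Path A: -25, Path B: -25 -> equal
Result: constant -> -25

-25


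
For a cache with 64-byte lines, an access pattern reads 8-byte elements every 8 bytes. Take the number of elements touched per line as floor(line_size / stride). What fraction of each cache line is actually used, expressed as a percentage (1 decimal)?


Elements per cache line = floor(64 / 8) = 8
Bytes used = 8 * 8 = 64
Utilization = 64 / 64 * 100 = 100.0%

100.0


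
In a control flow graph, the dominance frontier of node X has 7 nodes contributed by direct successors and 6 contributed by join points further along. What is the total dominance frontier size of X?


DF(X) = direct successor contributions + join point contributions
= 7 + 6 = 13

13


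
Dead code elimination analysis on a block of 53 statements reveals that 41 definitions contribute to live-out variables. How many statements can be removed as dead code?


Dead code = total statements - live definitions
= 53 - 41 = 12

12


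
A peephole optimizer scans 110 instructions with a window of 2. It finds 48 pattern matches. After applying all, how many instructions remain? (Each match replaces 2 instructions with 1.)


Each match removes 1 instructions.
Total removed = 48 * 1 = 48
Remaining = 110 - 48 = 62

62


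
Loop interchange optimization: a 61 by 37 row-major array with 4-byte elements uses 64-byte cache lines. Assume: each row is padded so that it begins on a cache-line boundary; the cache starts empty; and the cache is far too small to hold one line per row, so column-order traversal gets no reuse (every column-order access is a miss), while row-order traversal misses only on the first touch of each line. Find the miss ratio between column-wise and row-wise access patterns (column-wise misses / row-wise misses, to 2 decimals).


Each row occupies 37 * 4 = 148 bytes and starts on a line boundary, so it spans ceil(148 / 64) = 3 cache lines.
Row-major traversal misses (one per line touched): 61 * ceil(37 * 4 / 64) = 183
Column-major traversal misses (no reuse, every access misses): 61 * 37 = 2257
Ratio = 2257 / 183 = 12.33

12.33


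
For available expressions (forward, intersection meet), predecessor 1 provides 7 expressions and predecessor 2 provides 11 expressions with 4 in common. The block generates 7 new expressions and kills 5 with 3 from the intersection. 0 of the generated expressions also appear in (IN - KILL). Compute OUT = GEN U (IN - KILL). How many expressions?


IN = intersection of predecessors = 4
IN - KILL = 4 - 3 = 1
|OUT| = |GEN| + |IN - KILL| - |GEN ∩ (IN - KILL)| = 7 + 1 - 0 = 8

8


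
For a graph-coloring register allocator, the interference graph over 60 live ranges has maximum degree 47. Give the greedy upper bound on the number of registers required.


Greedy coloring never needs more than (max_degree + 1) colors: when coloring a vertex, at most max_degree neighbors are already colored.
Upper bound = 47 + 1 = 48

48


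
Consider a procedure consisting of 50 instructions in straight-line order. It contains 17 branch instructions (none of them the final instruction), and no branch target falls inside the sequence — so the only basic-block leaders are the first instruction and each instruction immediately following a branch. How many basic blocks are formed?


With no in-sequence branch targets, the leaders are the first instruction plus the instruction after each branch.
Number of basic blocks = branches + 1
= 17 + 1 = 18

18


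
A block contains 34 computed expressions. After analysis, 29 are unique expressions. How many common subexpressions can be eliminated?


CSE count = total expressions - unique expressions
= 34 - 29 = 5

5


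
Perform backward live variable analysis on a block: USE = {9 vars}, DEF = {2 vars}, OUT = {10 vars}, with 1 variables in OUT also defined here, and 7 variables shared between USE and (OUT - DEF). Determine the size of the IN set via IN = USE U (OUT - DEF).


OUT - DEF: 10 - 1 = 9
|IN| = |USE| + |OUT - DEF| - |USE ∩ (OUT - DEF)| = 9 + 9 - 7 = 11

11


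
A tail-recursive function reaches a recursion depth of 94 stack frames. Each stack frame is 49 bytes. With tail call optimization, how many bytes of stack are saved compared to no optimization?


Without TCO: 94 * 49 = 4606 bytes
With TCO: reuse 1 frame = 49 bytes
Savings = 4606 - 49 = 4557

4557


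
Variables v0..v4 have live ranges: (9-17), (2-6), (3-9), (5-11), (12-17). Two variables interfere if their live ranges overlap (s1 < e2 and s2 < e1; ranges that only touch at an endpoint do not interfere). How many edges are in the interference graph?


Check all pairs for overlapping intervals.
Two intervals (s1,e1) and (s2,e2) overlap if s1 < e2 and s2 < e1.
v0 (9-17) vs v1..v4: overlaps v3, v4 -> 2
v1 (2-6) vs v2..v4: overlaps v2, v3 -> 2
v2 (3-9) vs v3..v4: overlaps v3 -> 1
v3 (5-11) vs v4: overlaps none -> 0
Total overlapping pairs = 2 + 2 + 1 + 0 = 5

5


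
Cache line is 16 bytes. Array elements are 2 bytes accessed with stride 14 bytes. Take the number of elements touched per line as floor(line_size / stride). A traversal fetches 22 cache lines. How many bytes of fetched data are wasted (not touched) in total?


Elements per line = floor(16 / 14) = 1
Bytes used per line = 1 * 2 = 2
Wasted per line = 16 - 2 = 14
Total wasted = 14 * 22 = 308

308


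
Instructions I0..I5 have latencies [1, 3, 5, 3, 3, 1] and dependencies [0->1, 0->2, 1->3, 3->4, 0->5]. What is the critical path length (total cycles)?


Compute longest path through dependency graph: dist(Ik) = max over predecessors of dist + latency(Ik).
dist(I0) = latency 1 = 1
dist(I1) = dist(I0) + 3 = 1 + 3 = 4
dist(I2) = dist(I0) + 5 = 1 + 5 = 6
dist(I3) = dist(I1) + 3 = 4 + 3 = 7
dist(I4) = dist(I3) + 3 = 7 + 3 = 10
dist(I5) = dist(I0) + 1 = 1 + 1 = 2
Critical path = max dist = 10

10


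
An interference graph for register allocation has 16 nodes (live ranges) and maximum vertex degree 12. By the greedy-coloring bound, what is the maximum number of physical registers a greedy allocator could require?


Greedy coloring never needs more than (max_degree + 1) colors: when coloring a vertex, at most max_degree neighbors are already colored.
Upper bound = 12 + 1 = 13

13


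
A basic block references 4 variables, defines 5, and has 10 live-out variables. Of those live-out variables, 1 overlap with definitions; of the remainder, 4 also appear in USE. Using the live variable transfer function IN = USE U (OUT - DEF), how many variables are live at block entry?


OUT - DEF: 10 - 1 = 9
|IN| = |USE| + |OUT - DEF| - |USE ∩ (OUT - DEF)| = 4 + 9 - 4 = 9

9


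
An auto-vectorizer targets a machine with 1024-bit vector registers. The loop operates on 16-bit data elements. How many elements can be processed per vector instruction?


Width = SIMD bits / data type bits
= 1024 / 16 = 64

64


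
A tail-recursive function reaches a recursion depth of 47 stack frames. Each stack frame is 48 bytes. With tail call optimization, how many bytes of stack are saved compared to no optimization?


Without TCO: 47 * 48 = 2256 bytes
With TCO: reuse 1 frame = 48 bytes
Savings = 2256 - 48 = 2208

2208


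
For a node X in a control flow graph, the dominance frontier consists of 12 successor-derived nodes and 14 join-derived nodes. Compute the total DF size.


DF(X) = direct successor contributions + join point contributions
= 12 + 14 = 26

26


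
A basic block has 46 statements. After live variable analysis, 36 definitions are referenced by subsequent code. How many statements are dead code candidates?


Dead code = total statements - live definitions
= 46 - 36 = 10

10


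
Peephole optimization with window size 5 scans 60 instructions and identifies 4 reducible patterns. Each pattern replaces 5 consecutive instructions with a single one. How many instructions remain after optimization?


Each match removes 4 instructions.
Total removed = 4 * 4 = 16
Remaining = 60 - 16 = 44

44


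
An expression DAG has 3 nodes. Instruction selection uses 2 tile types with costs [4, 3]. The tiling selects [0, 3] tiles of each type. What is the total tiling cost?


Total cost = sum(count_i * cost_i)
= 0*4 + 3*3
= 9

9


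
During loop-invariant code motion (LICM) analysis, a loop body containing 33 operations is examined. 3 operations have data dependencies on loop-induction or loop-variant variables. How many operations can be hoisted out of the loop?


Invariant candidates = total - loop-dependent
= 33 - 3 = 30

30


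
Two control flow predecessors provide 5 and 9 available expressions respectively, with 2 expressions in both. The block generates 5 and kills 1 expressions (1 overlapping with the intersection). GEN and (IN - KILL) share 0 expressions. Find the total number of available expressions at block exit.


IN = intersection of predecessors = 2
IN - KILL = 2 - 1 = 1
|OUT| = |GEN| + |IN - KILL| - |GEN ∩ (IN - KILL)| = 5 + 1 - 0 = 6

6


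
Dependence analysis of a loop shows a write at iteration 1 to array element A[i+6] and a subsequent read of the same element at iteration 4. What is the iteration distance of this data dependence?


Distance = read iteration - write iteration
= 4 - 1 = 3

3


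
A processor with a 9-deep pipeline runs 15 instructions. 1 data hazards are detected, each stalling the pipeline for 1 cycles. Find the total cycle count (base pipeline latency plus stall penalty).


Base cycles = 9 + 15 - 1 = 23
Total stalls = 1 * 1 = 1
Total = 23 + 1 = 24

24


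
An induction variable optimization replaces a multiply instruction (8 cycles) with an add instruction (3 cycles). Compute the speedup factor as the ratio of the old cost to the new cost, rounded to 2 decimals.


Ratio = mult_cost / add_cost = 8 / 3 = 2.67

2.67


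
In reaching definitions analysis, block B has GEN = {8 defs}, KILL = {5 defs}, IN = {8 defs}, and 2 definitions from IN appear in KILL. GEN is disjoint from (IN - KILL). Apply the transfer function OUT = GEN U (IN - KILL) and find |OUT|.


IN - KILL: 8 - 2 = 6 surviving definitions
OUT = GEN + surviving = 8 + 6 = 14

14


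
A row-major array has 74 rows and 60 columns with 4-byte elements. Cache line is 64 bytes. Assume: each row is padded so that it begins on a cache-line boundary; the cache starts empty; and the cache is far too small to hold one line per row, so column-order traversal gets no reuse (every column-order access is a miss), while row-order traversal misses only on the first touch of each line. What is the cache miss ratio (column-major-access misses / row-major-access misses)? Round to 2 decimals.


Each row occupies 60 * 4 = 240 bytes and starts on a line boundary, so it spans ceil(240 / 64) = 4 cache lines.
Row-major traversal misses (one per line touched): 74 * ceil(60 * 4 / 64) = 296
Column-major traversal misses (no reuse, every access misses): 74 * 60 = 4440
Ratio = 4440 / 296 = 15.0

15.0


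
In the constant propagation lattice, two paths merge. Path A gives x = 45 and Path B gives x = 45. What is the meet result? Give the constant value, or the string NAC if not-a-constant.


Meet operation: if both paths give the same constant, result is that constant; if they differ, result is NAC (not-a-constant).
Path A: 45, Path B: 45 -> equal
Result: constant -> 45

45


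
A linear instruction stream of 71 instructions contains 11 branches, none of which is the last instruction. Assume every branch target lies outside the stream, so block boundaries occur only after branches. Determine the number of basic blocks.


With no in-sequence branch targets, the leaders are the first instruction plus the instruction after each branch.
Number of basic blocks = branches + 1
= 11 + 1 = 12

12


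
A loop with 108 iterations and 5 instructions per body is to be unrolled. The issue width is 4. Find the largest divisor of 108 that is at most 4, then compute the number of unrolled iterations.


Largest divisor of 108 <= 4 is 4
New iterations = 108 / 4 = 27

27


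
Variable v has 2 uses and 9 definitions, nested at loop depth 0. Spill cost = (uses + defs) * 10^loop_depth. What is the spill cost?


uses + defs = 2 + 9 = 11
10^0 = 1
Spill cost = 11 * 1 = 11

11


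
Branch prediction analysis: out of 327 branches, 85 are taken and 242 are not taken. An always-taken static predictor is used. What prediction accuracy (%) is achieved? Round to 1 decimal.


Predictor: always-taken
Correct predictions = 85
Accuracy = 85 / 327 * 100 = 26.0%

26.0


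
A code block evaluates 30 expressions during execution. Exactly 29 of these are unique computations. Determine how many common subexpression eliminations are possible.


CSE count = total expressions - unique expressions
= 30 - 29 = 1

1


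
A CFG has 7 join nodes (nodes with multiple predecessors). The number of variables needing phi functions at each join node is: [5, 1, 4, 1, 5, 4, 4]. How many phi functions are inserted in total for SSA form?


Total phi functions = sum of phi functions at each join node
= 5 + 1 + 4 + 1 + 5 + 4 + 4 = 24

24


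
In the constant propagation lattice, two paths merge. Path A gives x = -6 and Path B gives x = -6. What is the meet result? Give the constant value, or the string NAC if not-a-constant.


Meet operation: if both paths give the same constant, result is that constant; if they differ, result is NAC (not-a-constant).
Path A: -6, Path B: -6 -> equal
Result: constant -> -6

-6


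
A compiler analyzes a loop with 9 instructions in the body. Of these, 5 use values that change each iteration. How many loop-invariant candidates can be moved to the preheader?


Invariant candidates = total - loop-dependent
= 9 - 5 = 4

4


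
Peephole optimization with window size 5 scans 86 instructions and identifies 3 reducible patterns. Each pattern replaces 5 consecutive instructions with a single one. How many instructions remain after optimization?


Each match removes 4 instructions.
Total removed = 3 * 4 = 12
Remaining = 86 - 12 = 74

74


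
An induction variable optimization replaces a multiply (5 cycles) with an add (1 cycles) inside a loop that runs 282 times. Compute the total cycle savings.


Per-iteration saving = 5 - 1 = 4
Total saved = 282 * 4 = 1128

1128


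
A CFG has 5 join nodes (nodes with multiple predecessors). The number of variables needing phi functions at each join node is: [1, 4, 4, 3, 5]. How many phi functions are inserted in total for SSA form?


Total phi functions = sum of phi functions at each join node
= 1 + 4 + 4 + 3 + 5 = 17

17


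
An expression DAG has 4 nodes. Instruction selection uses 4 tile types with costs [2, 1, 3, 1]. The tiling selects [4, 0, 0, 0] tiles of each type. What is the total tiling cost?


Total cost = sum(count_i * cost_i)
= 4*2 + 0*1 + 0*3 + 0*1
= 8

8


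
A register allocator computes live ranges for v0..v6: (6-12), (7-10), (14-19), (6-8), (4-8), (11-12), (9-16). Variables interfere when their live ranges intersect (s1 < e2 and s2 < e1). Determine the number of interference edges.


Check all pairs for overlapping intervals.
Two intervals (s1,e1) and (s2,e2) overlap if s1 < e2 and s2 < e1.
v0 (6-12) vs v1..v6: overlaps v1, v3, v4, v5, v6 -> 5
v1 (7-10) vs v2..v6: overlaps v3, v4, v6 -> 3
v2 (14-19) vs v3..v6: overlaps v6 -> 1
v3 (6-8) vs v4..v6: overlaps v4 -> 1
v4 (4-8) vs v5..v6: overlaps none -> 0
v5 (11-12) vs v6: overlaps v6 -> 1
Total overlapping pairs = 5 + 3 + 1 + 1 + 0 + 1 = 11

11


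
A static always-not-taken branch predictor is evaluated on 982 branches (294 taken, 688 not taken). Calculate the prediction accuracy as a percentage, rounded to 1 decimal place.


Predictor: always-not-taken
Correct predictions = 688
Accuracy = 688 / 982 * 100 = 70.1%

70.1


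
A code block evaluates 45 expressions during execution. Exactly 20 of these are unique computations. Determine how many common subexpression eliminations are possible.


CSE count = total expressions - unique expressions
= 45 - 20 = 25

25


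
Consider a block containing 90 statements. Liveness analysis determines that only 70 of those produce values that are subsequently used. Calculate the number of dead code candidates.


Dead code = total statements - live definitions
= 90 - 70 = 20

20


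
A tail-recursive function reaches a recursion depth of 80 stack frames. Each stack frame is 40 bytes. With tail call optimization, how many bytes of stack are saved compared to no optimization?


Without TCO: 80 * 40 = 3200 bytes
With TCO: reuse 1 frame = 40 bytes
Savings = 3200 - 40 = 3160

3160


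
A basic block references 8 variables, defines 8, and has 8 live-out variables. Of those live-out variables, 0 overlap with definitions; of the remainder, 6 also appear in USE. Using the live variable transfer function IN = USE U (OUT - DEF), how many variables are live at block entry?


OUT - DEF: 8 - 0 = 8
|IN| = |USE| + |OUT - DEF| - |USE ∩ (OUT - DEF)| = 8 + 8 - 6 = 10

10


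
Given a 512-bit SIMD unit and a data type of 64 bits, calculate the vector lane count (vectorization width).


Width = SIMD bits / data type bits
= 512 / 64 = 8

8


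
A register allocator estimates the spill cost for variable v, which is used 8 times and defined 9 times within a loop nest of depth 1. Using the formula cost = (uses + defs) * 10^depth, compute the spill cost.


uses + defs = 8 + 9 = 17
10^1 = 10
Spill cost = 17 * 10 = 170

170


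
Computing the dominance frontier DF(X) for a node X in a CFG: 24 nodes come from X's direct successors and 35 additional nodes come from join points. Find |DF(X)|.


DF(X) = direct successor contributions + join point contributions
= 24 + 35 = 59

59


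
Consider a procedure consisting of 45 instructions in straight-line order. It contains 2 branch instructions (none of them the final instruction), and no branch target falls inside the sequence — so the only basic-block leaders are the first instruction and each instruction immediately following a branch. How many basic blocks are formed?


With no in-sequence branch targets, the leaders are the first instruction plus the instruction after each branch.
Number of basic blocks = branches + 1
= 2 + 1 = 3

3


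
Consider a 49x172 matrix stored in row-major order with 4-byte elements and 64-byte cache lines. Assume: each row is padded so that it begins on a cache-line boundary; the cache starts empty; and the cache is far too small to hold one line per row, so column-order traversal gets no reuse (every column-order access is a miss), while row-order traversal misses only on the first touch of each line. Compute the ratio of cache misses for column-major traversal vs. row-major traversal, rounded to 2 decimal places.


Each row occupies 172 * 4 = 688 bytes and starts on a line boundary, so it spans ceil(688 / 64) = 11 cache lines.
Row-major traversal misses (one per line touched): 49 * ceil(172 * 4 / 64) = 539
Column-major traversal misses (no reuse, every access misses): 49 * 172 = 8428
Ratio = 8428 / 539 = 15.64

15.64


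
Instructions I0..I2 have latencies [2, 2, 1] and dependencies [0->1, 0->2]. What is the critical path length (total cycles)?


Compute longest path through dependency graph: dist(Ik) = max over predecessors of dist + latency(Ik).
dist(I0) = latency 2 = 2
dist(I1) = dist(I0) + 2 = 2 + 2 = 4
dist(I2) = dist(I0) + 1 = 2 + 1 = 3
Critical path = max dist = 4

4


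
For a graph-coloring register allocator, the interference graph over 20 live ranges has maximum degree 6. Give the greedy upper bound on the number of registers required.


Greedy coloring never needs more than (max_degree + 1) colors: when coloring a vertex, at most max_degree neighbors are already colored.
Upper bound = 6 + 1 = 7

7


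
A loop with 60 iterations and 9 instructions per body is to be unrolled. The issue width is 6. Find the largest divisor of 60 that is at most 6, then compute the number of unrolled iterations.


Largest divisor of 60 <= 6 is 6
New iterations = 60 / 6 = 10

10


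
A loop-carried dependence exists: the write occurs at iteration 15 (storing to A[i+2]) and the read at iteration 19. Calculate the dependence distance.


Distance = read iteration - write iteration
= 19 - 15 = 4

4


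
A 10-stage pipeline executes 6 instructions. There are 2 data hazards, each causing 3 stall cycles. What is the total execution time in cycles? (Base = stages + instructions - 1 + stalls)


Base cycles = 10 + 6 - 1 = 15
Total stalls = 2 * 3 = 6
Total = 15 + 6 = 21

21


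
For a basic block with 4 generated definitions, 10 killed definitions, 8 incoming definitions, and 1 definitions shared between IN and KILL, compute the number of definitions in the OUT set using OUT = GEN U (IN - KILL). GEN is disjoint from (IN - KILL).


IN - KILL: 8 - 1 = 7 surviving definitions
OUT = GEN + surviving = 4 + 7 = 11

11


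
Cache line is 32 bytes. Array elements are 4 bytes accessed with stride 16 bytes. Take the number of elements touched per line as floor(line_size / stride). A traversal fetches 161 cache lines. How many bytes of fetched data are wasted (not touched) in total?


Elements per line = floor(32 / 16) = 2
Bytes used per line = 2 * 4 = 8
Wasted per line = 32 - 8 = 24
Total wasted = 24 * 161 = 3864

3864


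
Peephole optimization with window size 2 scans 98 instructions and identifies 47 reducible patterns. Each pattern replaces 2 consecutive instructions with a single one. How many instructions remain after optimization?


Each match removes 1 instructions.
Total removed = 47 * 1 = 47
Remaining = 98 - 47 = 51

51


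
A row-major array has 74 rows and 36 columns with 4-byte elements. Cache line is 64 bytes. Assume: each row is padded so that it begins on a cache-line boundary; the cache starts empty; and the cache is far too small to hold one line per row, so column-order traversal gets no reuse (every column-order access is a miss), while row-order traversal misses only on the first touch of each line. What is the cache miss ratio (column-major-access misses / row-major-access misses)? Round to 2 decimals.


Each row occupies 36 * 4 = 144 bytes and starts on a line boundary, so it spans ceil(144 / 64) = 3 cache lines.
Row-major traversal misses (one per line touched): 74 * ceil(36 * 4 / 64) = 222
Column-major traversal misses (no reuse, every access misses): 74 * 36 = 2664
Ratio = 2664 / 222 = 12.0

12.0


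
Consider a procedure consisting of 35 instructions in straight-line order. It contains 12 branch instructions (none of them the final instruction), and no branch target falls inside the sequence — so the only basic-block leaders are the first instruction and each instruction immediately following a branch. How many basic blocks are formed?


With no in-sequence branch targets, the leaders are the first instruction plus the instruction after each branch.
Number of basic blocks = branches + 1
= 12 + 1 = 13

13


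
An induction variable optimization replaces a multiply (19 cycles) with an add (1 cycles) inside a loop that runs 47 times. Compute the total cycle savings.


Per-iteration saving = 19 - 1 = 18
Total saved = 47 * 18 = 846

846


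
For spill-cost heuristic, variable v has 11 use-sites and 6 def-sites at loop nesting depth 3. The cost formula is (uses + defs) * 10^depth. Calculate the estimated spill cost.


uses + defs = 11 + 6 = 17
10^3 = 1000
Spill cost = 17 * 1000 = 17000

17000


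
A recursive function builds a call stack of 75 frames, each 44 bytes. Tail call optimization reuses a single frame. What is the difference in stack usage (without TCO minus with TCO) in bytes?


Without TCO: 75 * 44 = 3300 bytes
With TCO: reuse 1 frame = 44 bytes
Savings = 3300 - 44 = 3256

3256


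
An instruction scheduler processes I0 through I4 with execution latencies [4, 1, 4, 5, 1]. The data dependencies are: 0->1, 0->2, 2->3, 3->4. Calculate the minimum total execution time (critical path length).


Compute longest path through dependency graph: dist(Ik) = max over predecessors of dist + latency(Ik).
dist(I0) = latency 4 = 4
dist(I1) = dist(I0) + 1 = 4 + 1 = 5
dist(I2) = dist(I0) + 4 = 4 + 4 = 8
dist(I3) = dist(I2) + 5 = 8 + 5 = 13
dist(I4) = dist(I3) + 1 = 13 + 1 = 14
Critical path = max dist = 14

14


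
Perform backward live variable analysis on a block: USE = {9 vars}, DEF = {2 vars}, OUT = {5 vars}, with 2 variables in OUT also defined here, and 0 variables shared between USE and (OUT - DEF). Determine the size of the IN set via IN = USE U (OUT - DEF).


OUT - DEF: 5 - 2 = 3
|IN| = |USE| + |OUT - DEF| - |USE ∩ (OUT - DEF)| = 9 + 3 - 0 = 12

12


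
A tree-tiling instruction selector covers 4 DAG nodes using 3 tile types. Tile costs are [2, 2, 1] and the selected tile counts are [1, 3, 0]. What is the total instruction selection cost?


Total cost = sum(count_i * cost_i)
= 1*2 + 3*2 + 0*1
= 8

8


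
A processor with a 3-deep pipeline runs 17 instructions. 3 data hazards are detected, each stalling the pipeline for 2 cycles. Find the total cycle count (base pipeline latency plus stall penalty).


Base cycles = 3 + 17 - 1 = 19
Total stalls = 3 * 2 = 6
Total = 19 + 6 = 25

25


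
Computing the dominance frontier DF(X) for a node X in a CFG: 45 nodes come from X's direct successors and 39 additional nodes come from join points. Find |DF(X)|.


DF(X) = direct successor contributions + join point contributions
= 45 + 39 = 84

84


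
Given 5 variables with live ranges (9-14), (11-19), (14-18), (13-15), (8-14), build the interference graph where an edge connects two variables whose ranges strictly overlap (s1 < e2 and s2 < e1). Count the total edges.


Check all pairs for overlapping intervals.
Two intervals (s1,e1) and (s2,e2) overlap if s1 < e2 and s2 < e1.
v0 (9-14) vs v1..v4: overlaps v1, v3, v4 -> 3
v1 (11-19) vs v2..v4: overlaps v2, v3, v4 -> 3
v2 (14-18) vs v3..v4: overlaps v3 -> 1
v3 (13-15) vs v4: overlaps v4 -> 1
Total overlapping pairs = 3 + 3 + 1 + 1 = 8

8


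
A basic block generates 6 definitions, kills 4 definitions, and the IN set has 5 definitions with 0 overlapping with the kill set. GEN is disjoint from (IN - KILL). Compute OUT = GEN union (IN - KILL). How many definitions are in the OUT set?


IN - KILL: 5 - 0 = 5 surviving definitions
OUT = GEN + surviving = 6 + 5 = 11

11


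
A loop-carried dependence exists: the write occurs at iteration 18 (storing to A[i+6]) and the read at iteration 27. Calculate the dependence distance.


Distance = read iteration - write iteration
= 27 - 18 = 9

9


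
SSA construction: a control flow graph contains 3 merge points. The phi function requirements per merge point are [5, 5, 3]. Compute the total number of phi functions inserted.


Total phi functions = sum of phi functions at each join node
= 5 + 5 + 3 = 13

13


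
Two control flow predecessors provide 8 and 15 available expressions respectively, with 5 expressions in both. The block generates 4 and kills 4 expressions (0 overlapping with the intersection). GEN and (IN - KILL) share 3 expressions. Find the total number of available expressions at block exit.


IN = intersection of predecessors = 5
IN - KILL = 5 - 0 = 5
|OUT| = |GEN| + |IN - KILL| - |GEN ∩ (IN - KILL)| = 4 + 5 - 3 = 6

6


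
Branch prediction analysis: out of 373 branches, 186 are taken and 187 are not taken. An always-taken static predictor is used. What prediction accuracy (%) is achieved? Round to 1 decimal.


Predictor: always-taken
Correct predictions = 186
Accuracy = 186 / 373 * 100 = 49.9%

49.9


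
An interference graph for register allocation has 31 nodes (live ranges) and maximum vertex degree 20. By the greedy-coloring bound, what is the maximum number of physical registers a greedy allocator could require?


Greedy coloring never needs more than (max_degree + 1) colors: when coloring a vertex, at most max_degree neighbors are already colored.
Upper bound = 20 + 1 = 21

21


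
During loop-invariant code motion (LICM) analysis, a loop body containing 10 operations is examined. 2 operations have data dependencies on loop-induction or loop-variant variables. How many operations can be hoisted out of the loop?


Invariant candidates = total - loop-dependent
= 10 - 2 = 8

8


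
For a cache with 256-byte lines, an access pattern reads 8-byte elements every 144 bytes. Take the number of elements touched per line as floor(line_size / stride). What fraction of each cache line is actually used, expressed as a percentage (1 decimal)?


Elements per cache line = floor(256 / 144) = 1
Bytes used = 1 * 8 = 8
Utilization = 8 / 256 * 100 = 3.1%

3.1


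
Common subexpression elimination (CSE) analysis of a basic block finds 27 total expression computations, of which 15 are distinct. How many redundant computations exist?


CSE count = total expressions - unique expressions
= 27 - 15 = 12

12


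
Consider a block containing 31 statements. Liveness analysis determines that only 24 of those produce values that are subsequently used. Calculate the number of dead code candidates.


Dead code = total statements - live definitions
= 31 - 24 = 7

7


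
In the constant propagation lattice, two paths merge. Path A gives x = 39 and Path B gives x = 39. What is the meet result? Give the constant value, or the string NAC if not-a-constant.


Meet operation: if both paths give the same constant, result is that constant; if they differ, result is NAC (not-a-constant).
Path A: 39, Path B: 39 -> equal
Result: constant -> 39

39


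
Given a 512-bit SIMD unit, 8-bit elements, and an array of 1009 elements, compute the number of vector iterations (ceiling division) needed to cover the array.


Width = 512 / 8 = 64 elements per vector op
Iterations = ceil(1009 / 64) = 16

16


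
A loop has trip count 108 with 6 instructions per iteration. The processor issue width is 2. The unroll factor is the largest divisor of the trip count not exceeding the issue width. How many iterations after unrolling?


Largest divisor of 108 <= 2 is 2
New iterations = 108 / 2 = 54

54


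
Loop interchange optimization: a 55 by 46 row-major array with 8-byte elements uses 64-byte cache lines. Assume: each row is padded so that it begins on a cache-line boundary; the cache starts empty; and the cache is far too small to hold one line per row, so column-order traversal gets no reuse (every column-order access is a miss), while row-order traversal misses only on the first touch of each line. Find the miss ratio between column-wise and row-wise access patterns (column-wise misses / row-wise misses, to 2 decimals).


Each row occupies 46 * 8 = 368 bytes and starts on a line boundary, so it spans ceil(368 / 64) = 6 cache lines.
Row-major traversal misses (one per line touched): 55 * ceil(46 * 8 / 64) = 330
Column-major traversal misses (no reuse, every access misses): 55 * 46 = 2530
Ratio = 2530 / 330 = 7.67

7.67


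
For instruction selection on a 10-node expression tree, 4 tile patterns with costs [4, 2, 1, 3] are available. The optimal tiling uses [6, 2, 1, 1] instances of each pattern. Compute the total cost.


Total cost = sum(count_i * cost_i)
= 6*4 + 2*2 + 1*1 + 1*3
= 32

32


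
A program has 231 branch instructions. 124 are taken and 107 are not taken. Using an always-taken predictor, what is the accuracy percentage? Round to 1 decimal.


Predictor: always-taken
Correct predictions = 124
Accuracy = 124 / 231 * 100 = 53.7%

53.7


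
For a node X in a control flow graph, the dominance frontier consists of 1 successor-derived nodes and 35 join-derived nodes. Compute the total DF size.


DF(X) = direct successor contributions + join point contributions
= 1 + 35 = 36

36


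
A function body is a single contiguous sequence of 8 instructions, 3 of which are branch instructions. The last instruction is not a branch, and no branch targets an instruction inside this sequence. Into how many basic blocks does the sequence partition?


With no in-sequence branch targets, the leaders are the first instruction plus the instruction after each branch.
Number of basic blocks = branches + 1
= 3 + 1 = 4

4


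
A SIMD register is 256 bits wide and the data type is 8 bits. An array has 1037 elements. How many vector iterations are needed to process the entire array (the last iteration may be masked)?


Width = 256 / 8 = 32 elements per vector op
Iterations = ceil(1037 / 32) = 33

33


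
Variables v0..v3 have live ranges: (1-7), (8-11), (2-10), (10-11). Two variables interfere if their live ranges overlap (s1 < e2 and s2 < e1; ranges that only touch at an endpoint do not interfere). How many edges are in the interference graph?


Check all pairs for overlapping intervals.
Two intervals (s1,e1) and (s2,e2) overlap if s1 < e2 and s2 < e1.
v0 (1-7) vs v1..v3: overlaps v2 -> 1
v1 (8-11) vs v2..v3: overlaps v2, v3 -> 2
v2 (2-10) vs v3: overlaps none -> 0
Total overlapping pairs = 1 + 2 + 0 = 3

3


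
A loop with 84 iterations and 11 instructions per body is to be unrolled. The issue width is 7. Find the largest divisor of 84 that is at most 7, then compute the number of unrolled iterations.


Largest divisor of 84 <= 7 is 7
New iterations = 84 / 7 = 12

12


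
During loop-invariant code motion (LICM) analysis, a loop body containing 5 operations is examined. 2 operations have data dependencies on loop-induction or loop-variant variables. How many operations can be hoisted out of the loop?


Invariant candidates = total - loop-dependent
= 5 - 2 = 3

3


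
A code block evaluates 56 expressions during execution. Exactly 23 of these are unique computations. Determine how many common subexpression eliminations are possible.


CSE count = total expressions - unique expressions
= 56 - 23 = 33

33


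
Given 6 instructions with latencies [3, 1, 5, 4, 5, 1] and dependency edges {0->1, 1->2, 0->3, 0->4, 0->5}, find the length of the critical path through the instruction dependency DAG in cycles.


Compute longest path through dependency graph: dist(Ik) = max over predecessors of dist + latency(Ik).
dist(I0) = latency 3 = 3
dist(I1) = dist(I0) + 1 = 3 + 1 = 4
dist(I2) = dist(I1) + 5 = 4 + 5 = 9
dist(I3) = dist(I0) + 4 = 3 + 4 = 7
dist(I4) = dist(I0) + 5 = 3 + 5 = 8
dist(I5) = dist(I0) + 1 = 3 + 1 = 4
Critical path = max dist = 9

9


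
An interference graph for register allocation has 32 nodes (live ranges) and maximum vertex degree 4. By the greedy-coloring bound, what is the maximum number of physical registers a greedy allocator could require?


Greedy coloring never needs more than (max_degree + 1) colors: when coloring a vertex, at most max_degree neighbors are already colored.
Upper bound = 4 + 1 = 5

5


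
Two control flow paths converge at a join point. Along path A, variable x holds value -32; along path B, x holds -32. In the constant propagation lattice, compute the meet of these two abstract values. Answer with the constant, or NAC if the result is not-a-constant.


Meet operation: if both paths give the same constant, result is that constant; if they differ, result is NAC (not-a-constant).
Path A: -32, Path B: -32 -> equal
Result: constant -> -32

-32


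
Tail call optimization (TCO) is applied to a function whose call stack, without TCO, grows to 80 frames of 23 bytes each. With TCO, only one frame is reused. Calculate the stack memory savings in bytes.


Without TCO: 80 * 23 = 1840 bytes
With TCO: reuse 1 frame = 23 bytes
Savings = 1840 - 23 = 1817

1817


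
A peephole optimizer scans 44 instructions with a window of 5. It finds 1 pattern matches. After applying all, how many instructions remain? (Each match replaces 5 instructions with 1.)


Each match removes 4 instructions.
Total removed = 1 * 4 = 4
Remaining = 44 - 4 = 40

40


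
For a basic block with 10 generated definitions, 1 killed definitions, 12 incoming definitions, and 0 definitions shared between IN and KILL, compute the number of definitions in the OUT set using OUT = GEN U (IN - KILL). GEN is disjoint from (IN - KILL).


IN - KILL: 12 - 0 = 12 surviving definitions
OUT = GEN + surviving = 10 + 12 = 22

22


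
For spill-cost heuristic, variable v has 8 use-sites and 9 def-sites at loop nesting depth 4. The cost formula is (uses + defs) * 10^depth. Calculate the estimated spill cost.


uses + defs = 8 + 9 = 17
10^4 = 10000
Spill cost = 17 * 10000 = 170000

170000


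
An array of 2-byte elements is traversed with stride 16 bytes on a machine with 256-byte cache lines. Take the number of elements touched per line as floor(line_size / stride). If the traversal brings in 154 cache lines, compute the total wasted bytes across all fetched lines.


Elements per line = floor(256 / 16) = 16
Bytes used per line = 16 * 2 = 32
Wasted per line = 256 - 32 = 224
Total wasted = 224 * 154 = 34496

34496


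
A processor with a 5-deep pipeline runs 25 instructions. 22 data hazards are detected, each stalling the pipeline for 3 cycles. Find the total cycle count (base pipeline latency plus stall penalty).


Base cycles = 5 + 25 - 1 = 29
Total stalls = 22 * 3 = 66
Total = 29 + 66 = 95

95


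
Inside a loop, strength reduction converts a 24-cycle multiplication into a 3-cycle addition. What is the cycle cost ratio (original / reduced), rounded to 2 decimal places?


Ratio = mult_cost / add_cost = 24 / 3 = 8.0

8.0


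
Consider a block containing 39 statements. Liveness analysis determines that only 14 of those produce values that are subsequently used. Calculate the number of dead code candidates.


Dead code = total statements - live definitions
= 39 - 14 = 25

25


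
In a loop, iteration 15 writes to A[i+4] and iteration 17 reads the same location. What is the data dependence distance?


Distance = read iteration - write iteration
= 17 - 15 = 2

2


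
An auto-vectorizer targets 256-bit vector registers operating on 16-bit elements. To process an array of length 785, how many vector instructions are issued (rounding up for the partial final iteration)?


Width = 256 / 16 = 16 elements per vector op
Iterations = ceil(785 / 16) = 50

50


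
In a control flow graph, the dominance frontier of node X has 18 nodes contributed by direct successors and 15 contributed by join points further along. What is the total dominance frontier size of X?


DF(X) = direct successor contributions + join point contributions
= 18 + 15 = 33

33


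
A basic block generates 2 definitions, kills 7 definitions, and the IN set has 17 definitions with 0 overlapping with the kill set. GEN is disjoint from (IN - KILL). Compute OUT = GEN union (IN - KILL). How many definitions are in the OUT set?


IN - KILL: 17 - 0 = 17 surviving definitions
OUT = GEN + surviving = 2 + 17 = 19

19


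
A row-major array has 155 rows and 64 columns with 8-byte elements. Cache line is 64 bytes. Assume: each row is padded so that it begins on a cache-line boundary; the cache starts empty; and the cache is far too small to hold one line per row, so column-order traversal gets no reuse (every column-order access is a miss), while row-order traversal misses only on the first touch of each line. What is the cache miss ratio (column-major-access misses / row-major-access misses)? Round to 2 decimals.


Each row occupies 64 * 8 = 512 bytes and starts on a line boundary, so it spans ceil(512 / 64) = 8 cache lines.
Row-major traversal misses (one per line touched): 155 * ceil(64 * 8 / 64) = 1240
Column-major traversal misses (no reuse, every access misses): 155 * 64 = 9920
Ratio = 9920 / 1240 = 8.0

8.0


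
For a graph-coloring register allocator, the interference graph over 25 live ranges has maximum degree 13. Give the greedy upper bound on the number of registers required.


Greedy coloring never needs more than (max_degree + 1) colors: when coloring a vertex, at most max_degree neighbors are already colored.
Upper bound = 13 + 1 = 14

14
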